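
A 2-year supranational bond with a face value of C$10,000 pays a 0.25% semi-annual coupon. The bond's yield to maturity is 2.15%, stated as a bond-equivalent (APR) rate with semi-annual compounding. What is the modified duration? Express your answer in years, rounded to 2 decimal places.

Periodic yield y = 0.01075. First find Macaulay duration:
  t   CF        PV=CF/(1+0.01075)^t    t·PV
  1        12.50        12.3671        12.3671
  2        12.50        12.2355        24.4710
  3        12.50        12.1054        36.3162
  4    10,012.50     9,593.2890    38,373.1561
  Σ                  9,629.9970    38,446.3104
P = 9,629.9970; Macaulay duration = 38,446.3104 / 9,629.9970 = 3.99235 half-year periods = 1.99617 years.
Modified duration = D_Mac / (1 + y) = 1.99617 / 1.01075 = 1.97494 years.

1.97 years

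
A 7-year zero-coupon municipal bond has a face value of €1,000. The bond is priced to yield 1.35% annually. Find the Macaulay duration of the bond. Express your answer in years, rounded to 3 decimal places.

A zero-coupon bond has a single cash flow at maturity, so its Macaulay duration equals its maturity: 7 years.

7.000 years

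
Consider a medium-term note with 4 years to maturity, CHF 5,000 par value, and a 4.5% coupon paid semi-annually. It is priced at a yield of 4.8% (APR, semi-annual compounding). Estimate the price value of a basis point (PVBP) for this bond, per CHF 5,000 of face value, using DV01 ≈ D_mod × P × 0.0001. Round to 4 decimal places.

CHF 1.7887

Periodic yield y = 0.024.
  t   CF        PV=CF/(1+0.024)^t    t·PV
  1       112.50       109.8633       109.8633
  2       112.50       107.2884       214.5767
  3       112.50       104.7738       314.3214
  4       112.50       102.3182       409.2726
  5       112.50        99.9201       499.6004
  6       112.50        97.5782       585.4692
  7       112.50        95.2912       667.0384
  8     5,112.50     4,228.9609    33,831.6871
  Σ                  4,945.9939    36,631.8290
P = 4,945.9939; D_Mac = 7.40636 half-year periods = 3.70318 yrs; D_mod = 3.61639 yrs.
DV01 ≈ 3.61639 × 4,945.9939 × 0.0001 = 1.788664.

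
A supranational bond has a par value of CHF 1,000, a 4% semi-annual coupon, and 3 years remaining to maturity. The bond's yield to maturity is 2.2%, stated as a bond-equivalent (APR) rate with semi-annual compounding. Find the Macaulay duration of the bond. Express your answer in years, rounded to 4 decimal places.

Periodic yield y = 0.011. Discount each cash flow and weight by its period:
  t   CF        PV=CF/(1+0.011)^t    t·PV
  1        20.00        19.7824        19.7824
  2        20.00        19.5672        39.1343
  3        20.00        19.3543        58.0628
  4        20.00        19.1437        76.5747
  5        20.00        18.9354        94.6769
  6     1,020.00       955.1976     5,731.1858
  Σ                  1,051.9805     6,019.4169
Price P = Σ PV = 1,051.9805.
Macaulay duration = Σ(t·PV) / P = 6,019.4169 / 1,051.9805 = 5.72199 half-year periods.
In years: 5.72199 / 2 = 2.86099 years.

2.8610 years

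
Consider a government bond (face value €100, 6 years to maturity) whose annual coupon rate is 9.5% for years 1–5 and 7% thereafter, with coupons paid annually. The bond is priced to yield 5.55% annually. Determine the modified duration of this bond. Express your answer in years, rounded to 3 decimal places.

Periodic yield y = 0.0555. First find Macaulay duration:
  t   CF        PV=CF/(1+0.0555)^t    t·PV
  1         9.50         9.0005         9.0005
  2         9.50         8.5272        17.0544
  3         9.50         8.0788        24.2365
  4         9.50         7.6540        30.6162
  5         9.50         7.2516        36.2579
  6       107.00        77.3810       464.2860
  Σ                    117.8931       581.4515
P = 117.8931; Macaulay duration = 581.4515 / 117.8931 = 4.93202 years.
Modified duration = D_Mac / (1 + y) = 4.93202 / 1.0555 = 4.67269 years.

4.673 years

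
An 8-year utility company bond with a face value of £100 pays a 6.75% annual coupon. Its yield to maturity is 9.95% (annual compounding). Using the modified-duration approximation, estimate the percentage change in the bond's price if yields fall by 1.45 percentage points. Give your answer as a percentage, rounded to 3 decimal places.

Periodic yield y = 0.0995. Modified duration first:
  t   CF        PV=CF/(1+0.0995)^t    t·PV
  1         6.75         6.1392         6.1392
  2         6.75         5.5836        11.1672
  3         6.75         5.0783        15.2349
  4         6.75         4.6187        18.4749
  5         6.75         4.2008        21.0038
  6         6.75         3.8206        22.9236
  7         6.75         3.4749        24.3240
  8       106.75        49.9811       399.8490
  Σ                     82.8971       519.1166
P = 82.8971; D_Mac = 6.26218 yrs; D_mod = 6.26218/(1+0.0995) = 5.69548 yrs.
ΔP/P ≈ -D_mod · Δy = -5.69548 × (-0.0145) = +0.082584 = +8.2584%.

+8.258%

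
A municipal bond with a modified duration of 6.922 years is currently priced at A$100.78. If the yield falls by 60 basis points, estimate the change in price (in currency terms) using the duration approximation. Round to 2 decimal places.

+A$4.19

Duration approximation: ΔP/P ≈ -D_mod · Δy = -6.922 × (-0.006) = +0.041532.
ΔP ≈ 100.78 × (+0.041532) = +4.18559496.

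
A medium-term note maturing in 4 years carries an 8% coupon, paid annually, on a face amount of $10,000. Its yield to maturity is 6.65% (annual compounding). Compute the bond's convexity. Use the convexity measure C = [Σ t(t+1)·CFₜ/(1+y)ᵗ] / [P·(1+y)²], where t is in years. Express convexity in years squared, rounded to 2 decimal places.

With y = 0.0665:
  t   CF        PV=CF/(1+0.0665)^t    t·PV        t(t+1)·PV
  1       800.00       750.1172       750.1172       1,500.2344
  2       800.00       703.3448     1,406.6896       4,220.0687
  3       800.00       659.4888     1,978.4663       7,913.8653
  4    10,800.00     8,347.9592    33,391.8367     166,959.1834
  Σ                 10,460.9099    37,527.1098     180,593.3518
P = 10,460.9099.
Convexity = Σ t(t+1)·PV / [P·(1+y)²] = 180,593.3518 / (10,460.9099 × 1.137422) = 15.17786.

15.18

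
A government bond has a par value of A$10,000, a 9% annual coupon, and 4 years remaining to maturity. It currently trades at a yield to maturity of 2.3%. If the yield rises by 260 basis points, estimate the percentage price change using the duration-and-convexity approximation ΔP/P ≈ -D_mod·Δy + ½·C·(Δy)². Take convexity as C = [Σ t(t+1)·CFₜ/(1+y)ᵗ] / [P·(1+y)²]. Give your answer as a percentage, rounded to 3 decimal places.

-8.555%

With y = 0.023:
  t   CF        PV=CF/(1+0.023)^t    t·PV        t(t+1)·PV
  1       900.00       879.7654       879.7654       1,759.5308
  2       900.00       859.9857     1,719.9714       5,159.9143
  3       900.00       840.6508     2,521.9523      10,087.8091
  4    10,900.00     9,952.3116    39,809.2462     199,046.2311
  Σ                 12,532.7134    44,930.9353     216,053.4853
P = 12,532.7134; D_Mac = 3.58509 yrs; D_mod = 3.50449 yrs; C = 16.47270.
Duration effect: -3.50449 × (+0.026) = -0.091117
Convexity effect: 0.5 × 16.47270 × (0.026)² = +0.0055678
ΔP/P ≈ -0.091117 + 0.0055678 = -0.085549 = -8.5549%.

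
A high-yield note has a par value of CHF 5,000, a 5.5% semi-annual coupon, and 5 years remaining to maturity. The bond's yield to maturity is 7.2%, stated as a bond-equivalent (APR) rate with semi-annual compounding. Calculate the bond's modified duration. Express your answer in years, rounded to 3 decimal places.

Periodic yield y = 0.036. First find Macaulay duration:
  t   CF        PV=CF/(1+0.036)^t    t·PV
  1       137.50       132.7220       132.7220
  2       137.50       128.1100       256.2201
  3       137.50       123.6583       370.9750
  4       137.50       119.3613       477.4453
  5       137.50       115.2136       576.0682
  6       137.50       111.2101       667.2605
  7       137.50       107.3456       751.4195
  8       137.50       103.6155       828.9239
  9       137.50       100.0149       900.1345
  10    5,137.50     3,607.0676    36,070.6759
  Σ                  4,648.3191    41,031.8450
P = 4,648.3191; Macaulay duration = 41,031.8450 / 4,648.3191 = 8.82724 half-year periods = 4.41362 years.
Modified duration = D_Mac / (1 + y) = 4.41362 / 1.036 = 4.26025 years.

4.260 years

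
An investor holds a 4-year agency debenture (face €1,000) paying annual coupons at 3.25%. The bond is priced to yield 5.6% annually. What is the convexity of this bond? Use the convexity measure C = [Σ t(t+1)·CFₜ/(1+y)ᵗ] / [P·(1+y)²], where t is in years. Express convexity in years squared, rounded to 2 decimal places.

With y = 0.056:
  t   CF        PV=CF/(1+0.056)^t    t·PV        t(t+1)·PV
  1        32.50        30.7765        30.7765          61.5530
  2        32.50        29.1444        58.2889         174.8666
  3        32.50        27.5989        82.7967         331.1867
  4     1,032.50       830.2988     3,321.1950      16,605.9751
  Σ                    917.8186     3,493.0571      17,173.5814
P = 917.8186.
Convexity = Σ t(t+1)·PV / [P·(1+y)²] = 17,173.5814 / (917.8186 × 1.115136) = 16.77939.

16.78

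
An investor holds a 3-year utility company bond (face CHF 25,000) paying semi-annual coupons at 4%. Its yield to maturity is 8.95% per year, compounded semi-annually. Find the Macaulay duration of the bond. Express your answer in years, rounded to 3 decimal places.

2.844 years

Periodic yield y = 0.04475. Discount each cash flow and weight by its period:
  t   CF        PV=CF/(1+0.04475)^t    t·PV
  1       500.00       478.5834       478.5834
  2       500.00       458.0841       916.1683
  3       500.00       438.4629     1,315.3887
  4       500.00       419.6821     1,678.7285
  5       500.00       401.7058     2,008.5290
  6    25,500.00    19,609.4721   117,656.8324
  Σ                 21,805.9904   124,054.2303
Price P = Σ PV = 21,805.9904.
Macaulay duration = Σ(t·PV) / P = 124,054.2303 / 21,805.9904 = 5.68900 half-year periods.
In years: 5.68900 / 2 = 2.84450 years.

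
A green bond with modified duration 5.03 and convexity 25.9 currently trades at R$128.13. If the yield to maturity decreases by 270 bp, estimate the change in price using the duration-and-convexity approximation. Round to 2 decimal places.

+R$18.61

Duration effect: -D_mod·Δy = -5.03 × (-0.027) = +0.135810
Convexity effect: ½·C·(Δy)² = 0.5 × 25.9 × (-0.027)² = +0.00944055
ΔP/P ≈ +0.135810 + 0.00944055 = +0.14525055
ΔP ≈ 128.13 × (+0.14525055) = +18.6109529715.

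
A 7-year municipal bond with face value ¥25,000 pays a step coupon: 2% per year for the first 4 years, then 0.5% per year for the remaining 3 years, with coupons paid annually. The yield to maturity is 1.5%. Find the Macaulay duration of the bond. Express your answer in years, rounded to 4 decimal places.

6.6348 years

Periodic yield y = 0.015. Discount each cash flow and weight by its year:
  t   CF        PV=CF/(1+0.015)^t    t·PV
  1       500.00       492.6108       492.6108
  2       500.00       485.3309       970.6617
  3       500.00       478.1585     1,434.4755
  4       500.00       471.0921     1,884.3685
  5       125.00       116.0325       580.1627
  6       125.00       114.3178       685.9066
  7    25,125.00    22,638.2981   158,468.0868
  Σ                 24,795.8408   164,516.2727
Price P = Σ PV = 24,795.8408.
Macaulay duration = Σ(t·PV) / P = 164,516.2727 / 24,795.8408 = 6.63483 years.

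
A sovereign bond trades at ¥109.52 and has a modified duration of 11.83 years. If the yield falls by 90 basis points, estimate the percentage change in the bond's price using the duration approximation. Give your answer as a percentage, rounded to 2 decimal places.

+10.65%

Duration approximation: ΔP/P ≈ -D_mod · Δy = -11.83 × (-0.009) = +0.106470.
As a percentage: +10.6470%.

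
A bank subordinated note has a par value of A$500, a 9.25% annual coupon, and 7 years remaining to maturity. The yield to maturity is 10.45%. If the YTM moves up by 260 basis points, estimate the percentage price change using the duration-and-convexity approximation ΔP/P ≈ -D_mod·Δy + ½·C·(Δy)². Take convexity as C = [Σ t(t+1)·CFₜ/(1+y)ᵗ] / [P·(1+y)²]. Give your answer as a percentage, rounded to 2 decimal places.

With y = 0.1045:
  t   CF        PV=CF/(1+0.1045)^t    t·PV        t(t+1)·PV
  1        46.25        41.8742        41.8742          83.7483
  2        46.25        37.9123        75.8246         227.4739
  3        46.25        34.3253       102.9760         411.9038
  4        46.25        31.0777       124.3108         621.5540
  5        46.25        28.1373       140.6867         844.1204
  6        46.25        25.4752       152.8511       1,069.9579
  7       546.25       272.4152     1,906.9067      15,255.2537
  Σ                    471.2173     2,545.4301      18,514.0121
P = 471.2173; D_Mac = 5.40182 yrs; D_mod = 4.89074 yrs; C = 32.20682.
Duration effect: -4.89074 × (+0.026) = -0.127159
Convexity effect: 0.5 × 32.20682 × (0.026)² = +0.0108859
ΔP/P ≈ -0.127159 + 0.0108859 = -0.116273 = -11.6273%.

-11.63%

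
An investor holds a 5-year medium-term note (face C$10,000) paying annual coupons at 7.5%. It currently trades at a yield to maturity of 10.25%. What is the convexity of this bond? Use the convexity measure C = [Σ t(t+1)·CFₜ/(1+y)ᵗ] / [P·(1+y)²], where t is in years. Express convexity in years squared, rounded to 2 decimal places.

20.18

With y = 0.1025:
  t   CF        PV=CF/(1+0.1025)^t    t·PV        t(t+1)·PV
  1       750.00       680.2721       680.2721       1,360.5442
  2       750.00       617.0269     1,234.0537       3,702.1611
  3       750.00       559.6615     1,678.9846       6,715.9386
  4       750.00       507.6295     2,030.5181      10,152.5904
  5    10,750.00     6,599.5675    32,997.8374     197,987.0243
  Σ                  8,964.1575    38,621.6659     219,918.2586
P = 8,964.1575.
Convexity = Σ t(t+1)·PV / [P·(1+y)²] = 219,918.2586 / (8,964.1575 × 1.215506) = 20.18341.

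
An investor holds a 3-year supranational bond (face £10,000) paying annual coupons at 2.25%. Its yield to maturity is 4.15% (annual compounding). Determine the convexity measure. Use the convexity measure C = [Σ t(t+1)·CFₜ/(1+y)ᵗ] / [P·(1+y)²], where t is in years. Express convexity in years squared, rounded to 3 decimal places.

10.731

With y = 0.0415:
  t   CF        PV=CF/(1+0.0415)^t    t·PV        t(t+1)·PV
  1       225.00       216.0346       216.0346         432.0691
  2       225.00       207.4264       414.8527       1,244.5582
  3    10,225.00     9,050.7693    27,152.3078     108,609.2313
  Σ                  9,474.2302    27,783.1951     110,285.8586
P = 9,474.2302.
Convexity = Σ t(t+1)·PV / [P·(1+y)²] = 110,285.8586 / (9,474.2302 × 1.084722) = 10.73142.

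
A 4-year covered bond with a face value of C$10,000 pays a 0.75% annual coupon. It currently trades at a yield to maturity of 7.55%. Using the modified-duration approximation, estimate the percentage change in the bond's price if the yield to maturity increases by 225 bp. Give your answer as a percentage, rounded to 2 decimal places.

Periodic yield y = 0.0755. Modified duration first:
  t   CF        PV=CF/(1+0.0755)^t    t·PV
  1        75.00        69.7350        69.7350
  2        75.00        64.8396       129.6792
  3        75.00        60.2879       180.8636
  4    10,075.00     7,530.1460    30,120.5839
  Σ                  7,725.0085    30,500.8618
P = 7,725.0085; D_Mac = 3.94833 yrs; D_mod = 3.94833/(1+0.0755) = 3.67116 yrs.
ΔP/P ≈ -D_mod · Δy = -3.67116 × (+0.0225) = -0.082601 = -8.2601%.

-8.26%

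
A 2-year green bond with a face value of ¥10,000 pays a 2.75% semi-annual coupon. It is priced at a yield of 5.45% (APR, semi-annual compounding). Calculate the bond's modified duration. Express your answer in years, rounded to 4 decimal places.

Periodic yield y = 0.02725. First find Macaulay duration:
  t   CF        PV=CF/(1+0.02725)^t    t·PV
  1       137.50       133.8525       133.8525
  2       137.50       130.3018       260.6036
  3       137.50       126.8453       380.5358
  4    10,137.50     9,103.8746    36,415.4984
  Σ                  9,494.8742    37,190.4903
P = 9,494.8742; Macaulay duration = 37,190.4903 / 9,494.8742 = 3.91690 half-year periods = 1.95845 years.
Modified duration = D_Mac / (1 + y) = 1.95845 / 1.02725 = 1.90650 years.

1.9065 years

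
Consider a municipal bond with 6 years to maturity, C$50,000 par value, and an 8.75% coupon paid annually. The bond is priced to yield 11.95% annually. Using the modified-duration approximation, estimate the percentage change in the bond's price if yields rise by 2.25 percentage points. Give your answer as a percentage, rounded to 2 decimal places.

-9.70%

Periodic yield y = 0.1195. Modified duration first:
  t   CF        PV=CF/(1+0.1195)^t    t·PV
  1     4,375.00     3,907.9946     3,907.9946
  2     4,375.00     3,490.8393     6,981.6787
  3     4,375.00     3,118.2129     9,354.6387
  4     4,375.00     2,785.3621    11,141.4485
  5     4,375.00     2,488.0412    12,440.2060
  6    54,375.00    27,621.9721   165,731.8327
  Σ                 43,412.4223   209,557.7992
P = 43,412.4223; D_Mac = 4.82714 yrs; D_mod = 4.82714/(1+0.1195) = 4.31187 yrs.
ΔP/P ≈ -D_mod · Δy = -4.31187 × (+0.0225) = -0.097017 = -9.7017%.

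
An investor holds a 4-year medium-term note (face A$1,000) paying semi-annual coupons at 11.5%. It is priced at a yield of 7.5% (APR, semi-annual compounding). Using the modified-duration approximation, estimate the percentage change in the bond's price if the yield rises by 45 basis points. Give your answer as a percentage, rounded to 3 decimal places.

Periodic yield y = 0.0375. Modified duration first:
  t   CF        PV=CF/(1+0.0375)^t    t·PV
  1        57.50        55.4217        55.4217
  2        57.50        53.4185       106.8370
  3        57.50        51.4877       154.4631
  4        57.50        49.6267       198.5068
  5        57.50        47.8330       239.1648
  6        57.50        46.1041       276.6244
  7        57.50        44.4377       311.0636
  8     1,057.50       787.7266     6,301.8131
  Σ                  1,136.0559     7,643.8945
P = 1,136.0559; D_Mac = 6.72845 half-year periods = 3.36422 yrs; D_mod = 3.36422/(1+0.0375) = 3.24263 yrs.
ΔP/P ≈ -D_mod · Δy = -3.24263 × (+0.0045) = -0.014592 = -1.4592%.

-1.459%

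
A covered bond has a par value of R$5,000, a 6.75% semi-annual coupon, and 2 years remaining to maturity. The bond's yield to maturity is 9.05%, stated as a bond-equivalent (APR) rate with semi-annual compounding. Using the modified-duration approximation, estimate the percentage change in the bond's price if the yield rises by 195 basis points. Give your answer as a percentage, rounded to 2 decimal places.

Periodic yield y = 0.04525. Modified duration first:
  t   CF        PV=CF/(1+0.04525)^t    t·PV
  1       168.75       161.4446       161.4446
  2       168.75       154.4555       308.9110
  3       168.75       147.7690       443.3069
  4     5,168.75     4,330.1688    17,320.6750
  Σ                  4,793.8379    18,234.3376
P = 4,793.8379; D_Mac = 3.80370 half-year periods = 1.90185 yrs; D_mod = 1.90185/(1+0.04525) = 1.81952 yrs.
ΔP/P ≈ -D_mod · Δy = -1.81952 × (+0.0195) = -0.035481 = -3.5481%.

-3.55%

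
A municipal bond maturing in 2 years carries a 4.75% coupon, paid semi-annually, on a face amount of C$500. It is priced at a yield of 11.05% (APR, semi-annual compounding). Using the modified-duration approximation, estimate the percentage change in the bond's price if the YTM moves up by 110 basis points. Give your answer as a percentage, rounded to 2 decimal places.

-2.01%

Periodic yield y = 0.05525. Modified duration first:
  t   CF        PV=CF/(1+0.05525)^t    t·PV
  1       11.875        11.2533        11.2533
  2       11.875        10.6641        21.3281
  3       11.875        10.1057        30.3172
  4      511.875       412.8026     1,651.2106
  Σ                    444.8257     1,714.1092
P = 444.8257; D_Mac = 3.85344 half-year periods = 1.92672 yrs; D_mod = 1.92672/(1+0.05525) = 1.82584 yrs.
ΔP/P ≈ -D_mod · Δy = -1.82584 × (+0.011) = -0.020084 = -2.0084%.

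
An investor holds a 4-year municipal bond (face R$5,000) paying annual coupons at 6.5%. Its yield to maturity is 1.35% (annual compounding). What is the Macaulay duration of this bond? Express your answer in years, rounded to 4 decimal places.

Periodic yield y = 0.0135. Discount each cash flow and weight by its year:
  t   CF        PV=CF/(1+0.0135)^t    t·PV
  1       325.00       320.6709       320.6709
  2       325.00       316.3995       632.7991
  3       325.00       312.1851       936.5552
  4     5,325.00     5,046.8988    20,187.5954
  Σ                  5,996.1544    22,077.6206
Price P = Σ PV = 5,996.1544.
Macaulay duration = Σ(t·PV) / P = 22,077.6206 / 5,996.1544 = 3.68196 years.

3.6820 years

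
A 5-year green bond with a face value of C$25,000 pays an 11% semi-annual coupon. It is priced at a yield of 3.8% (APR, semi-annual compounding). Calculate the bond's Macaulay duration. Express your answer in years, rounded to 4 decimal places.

Periodic yield y = 0.019. Discount each cash flow and weight by its period:
  t   CF        PV=CF/(1+0.019)^t    t·PV
  1     1,375.00     1,349.3621     1,349.3621
  2     1,375.00     1,324.2023     2,648.4046
  3     1,375.00     1,299.5116     3,898.5347
  4     1,375.00     1,275.2812     5,101.1249
  5     1,375.00     1,251.5027     6,257.5133
  6     1,375.00     1,228.1675     7,369.0049
  7     1,375.00     1,205.2674     8,436.8718
  8     1,375.00     1,182.7943     9,462.3545
  9     1,375.00     1,160.7402    10,446.6622
  10   26,375.00    21,849.9591   218,499.5909
  Σ                 33,126.7884   273,469.4238
Price P = Σ PV = 33,126.7884.
Macaulay duration = Σ(t·PV) / P = 273,469.4238 / 33,126.7884 = 8.25524 half-year periods.
In years: 8.25524 / 2 = 4.12762 years.

4.1276 years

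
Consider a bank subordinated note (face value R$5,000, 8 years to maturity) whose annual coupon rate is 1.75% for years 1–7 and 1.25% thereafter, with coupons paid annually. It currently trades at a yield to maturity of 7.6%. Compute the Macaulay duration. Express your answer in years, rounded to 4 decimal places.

7.3956 years

Periodic yield y = 0.076. Discount each cash flow and weight by its year:
  t   CF        PV=CF/(1+0.076)^t    t·PV
  1        87.50        81.3197        81.3197
  2        87.50        75.5759       151.1519
  3        87.50        70.2379       210.7136
  4        87.50        65.2768       261.1073
  5        87.50        60.6662       303.3309
  6        87.50        56.3812       338.2873
  7        87.50        52.3989       366.7923
  8     5,062.50     2,817.5191    22,540.1526
  Σ                  3,279.3757    24,252.8555
Price P = Σ PV = 3,279.3757.
Macaulay duration = Σ(t·PV) / P = 24,252.8555 / 3,279.3757 = 7.39557 years.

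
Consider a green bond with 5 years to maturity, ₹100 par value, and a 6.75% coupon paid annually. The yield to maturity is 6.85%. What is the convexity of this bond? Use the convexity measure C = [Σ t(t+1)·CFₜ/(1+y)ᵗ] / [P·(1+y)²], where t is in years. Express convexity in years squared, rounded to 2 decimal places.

With y = 0.0685:
  t   CF        PV=CF/(1+0.0685)^t    t·PV        t(t+1)·PV
  1         6.75         6.3173         6.3173          12.6345
  2         6.75         5.9123        11.8246          35.4737
  3         6.75         5.5332        16.5997          66.3990
  4         6.75         5.1785        20.7141         103.5704
  5       106.75        76.6470       383.2351       2,299.4105
  Σ                     99.5883       438.6907       2,517.4881
P = 99.5883.
Convexity = Σ t(t+1)·PV / [P·(1+y)²] = 2,517.4881 / (99.5883 × 1.141692) = 22.14165.

22.14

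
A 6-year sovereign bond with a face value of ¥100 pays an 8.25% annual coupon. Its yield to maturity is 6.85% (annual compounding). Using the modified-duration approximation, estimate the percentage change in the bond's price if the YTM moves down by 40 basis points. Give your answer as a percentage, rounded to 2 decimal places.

Periodic yield y = 0.0685. Modified duration first:
  t   CF        PV=CF/(1+0.0685)^t    t·PV
  1         8.25         7.7211         7.7211
  2         8.25         7.2261        14.4522
  3         8.25         6.7629        20.2886
  4         8.25         6.3293        25.3172
  5         8.25         5.9235        29.6177
  6       108.25        72.7412       436.4475
  Σ                    106.7042       533.8443
P = 106.7042; D_Mac = 5.00303 yrs; D_mod = 5.00303/(1+0.0685) = 4.68229 yrs.
ΔP/P ≈ -D_mod · Δy = -4.68229 × (-0.004) = +0.018729 = +1.8729%.

+1.87%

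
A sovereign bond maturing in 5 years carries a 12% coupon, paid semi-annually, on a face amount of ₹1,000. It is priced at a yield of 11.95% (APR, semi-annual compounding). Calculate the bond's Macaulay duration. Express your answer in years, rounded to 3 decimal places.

3.902 years

Periodic yield y = 0.05975. Discount each cash flow and weight by its period:
  t   CF        PV=CF/(1+0.05975)^t    t·PV
  1        60.00        56.6171        56.6171
  2        60.00        53.4250       106.8500
  3        60.00        50.4128       151.2385
  4        60.00        47.5705       190.2819
  5        60.00        44.8884       224.4420
  6        60.00        42.3575       254.1452
  7        60.00        39.9694       279.7856
  8        60.00        37.7158       301.7268
  9        60.00        35.5894       320.3044
  10    1,060.00       593.2963     5,932.9626
  Σ                  1,001.8422     7,818.3541
Price P = Σ PV = 1,001.8422.
Macaulay duration = Σ(t·PV) / P = 7,818.3541 / 1,001.8422 = 7.80398 half-year periods.
In years: 7.80398 / 2 = 3.90199 years.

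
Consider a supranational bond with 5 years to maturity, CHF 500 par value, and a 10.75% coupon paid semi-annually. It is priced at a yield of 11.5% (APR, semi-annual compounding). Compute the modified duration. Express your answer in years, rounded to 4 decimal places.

3.7625 years

Periodic yield y = 0.0575. First find Macaulay duration:
  t   CF        PV=CF/(1+0.0575)^t    t·PV
  1       26.875        25.4137        25.4137
  2       26.875        24.0319        48.0638
  3       26.875        22.7252        68.1755
  4       26.875        21.4895        85.9581
  5       26.875        20.3211       101.6054
  6       26.875        19.2161       115.2969
  7       26.875        18.1713       127.1991
  8       26.875        17.1833       137.4660
  9       26.875        16.2489       146.2405
  10     526.875       301.2339     3,012.3389
  Σ                    486.0349     3,867.7578
P = 486.0349; Macaulay duration = 3,867.7578 / 486.0349 = 7.95778 half-year periods = 3.97889 years.
Modified duration = D_Mac / (1 + y) = 3.97889 / 1.0575 = 3.76254 years.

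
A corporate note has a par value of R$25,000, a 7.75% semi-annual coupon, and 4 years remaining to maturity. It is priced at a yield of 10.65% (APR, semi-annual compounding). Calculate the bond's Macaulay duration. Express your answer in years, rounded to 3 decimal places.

Periodic yield y = 0.05325. Discount each cash flow and weight by its period:
  t   CF        PV=CF/(1+0.05325)^t    t·PV
  1       968.75       919.7721       919.7721
  2       968.75       873.2705     1,746.5410
  3       968.75       829.1198     2,487.3595
  4       968.75       787.2014     3,148.8055
  5       968.75       747.4022     3,737.0110
  6       968.75       709.6152     4,257.6912
  7       968.75       673.7386     4,716.1703
  8    25,968.75    17,147.4404   137,179.5235
  Σ                 22,687.5603   158,192.8742
Price P = Σ PV = 22,687.5603.
Macaulay duration = Σ(t·PV) / P = 158,192.8742 / 22,687.5603 = 6.97267 half-year periods.
In years: 6.97267 / 2 = 3.48634 years.

3.486 years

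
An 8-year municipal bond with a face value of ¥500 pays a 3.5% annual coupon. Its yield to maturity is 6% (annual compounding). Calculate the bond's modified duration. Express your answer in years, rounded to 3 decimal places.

6.624 years

Periodic yield y = 0.06. First find Macaulay duration:
  t   CF        PV=CF/(1+0.06)^t    t·PV
  1        17.50        16.5094        16.5094
  2        17.50        15.5749        31.1499
  3        17.50        14.6933        44.0800
  4        17.50        13.8616        55.4466
  5        17.50        13.0770        65.3851
  6        17.50        12.3368        74.0209
  7        17.50        11.6385        81.4695
  8       517.50       324.6859     2,597.4872
  Σ                    422.3776     2,965.5485
P = 422.3776; Macaulay duration = 2,965.5485 / 422.3776 = 7.02108 years.
Modified duration = D_Mac / (1 + y) = 7.02108 / 1.06 = 6.62366 years.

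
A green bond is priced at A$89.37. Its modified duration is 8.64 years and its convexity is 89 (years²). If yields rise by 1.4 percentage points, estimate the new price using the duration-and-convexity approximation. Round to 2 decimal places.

Duration effect: -D_mod·Δy = -8.64 × (+0.014) = -0.120960
Convexity effect: ½·C·(Δy)² = 0.5 × 89 × (0.014)² = +0.0087220
ΔP/P ≈ -0.120960 + 0.0087220 = -0.112238
New price ≈ 89.37 × (1 - 0.112238) = 79.33928994.

A$79.34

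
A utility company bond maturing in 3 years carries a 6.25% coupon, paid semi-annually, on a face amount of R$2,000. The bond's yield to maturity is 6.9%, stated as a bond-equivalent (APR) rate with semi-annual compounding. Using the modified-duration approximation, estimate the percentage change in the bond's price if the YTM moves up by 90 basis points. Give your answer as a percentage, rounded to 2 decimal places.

Periodic yield y = 0.0345. Modified duration first:
  t   CF        PV=CF/(1+0.0345)^t    t·PV
  1        62.50        60.4157        60.4157
  2        62.50        58.4008       116.8017
  3        62.50        56.4532       169.3596
  4        62.50        54.5705       218.2821
  5        62.50        52.7506       263.7531
  6     2,062.50     1,682.7166    10,096.2998
  Σ                  1,965.3074    10,924.9118
P = 1,965.3074; D_Mac = 5.55888 half-year periods = 2.77944 yrs; D_mod = 2.77944/(1+0.0345) = 2.68675 yrs.
ΔP/P ≈ -D_mod · Δy = -2.68675 × (+0.009) = -0.024181 = -2.4181%.

-2.42%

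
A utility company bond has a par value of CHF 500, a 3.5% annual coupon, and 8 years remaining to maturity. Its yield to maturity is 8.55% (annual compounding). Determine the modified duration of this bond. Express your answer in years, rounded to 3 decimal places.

6.374 years

Periodic yield y = 0.0855. First find Macaulay duration:
  t   CF        PV=CF/(1+0.0855)^t    t·PV
  1        17.50        16.1216        16.1216
  2        17.50        14.8518        29.7036
  3        17.50        13.6820        41.0459
  4        17.50        12.6043        50.4172
  5        17.50        11.6115        58.0576
  6        17.50        10.6969        64.1816
  7        17.50         9.8544        68.9807
  8       517.50       268.4551     2,147.6412
  Σ                    357.8776     2,476.1492
P = 357.8776; Macaulay duration = 2,476.1492 / 357.8776 = 6.91898 years.
Modified duration = D_Mac / (1 + y) = 6.91898 / 1.0855 = 6.37401 years.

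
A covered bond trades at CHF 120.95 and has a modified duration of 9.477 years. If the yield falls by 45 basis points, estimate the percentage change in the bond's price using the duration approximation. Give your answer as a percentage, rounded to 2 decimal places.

+4.26%

Duration approximation: ΔP/P ≈ -D_mod · Δy = -9.477 × (-0.0045) = +0.0426465.
As a percentage: +4.26465%.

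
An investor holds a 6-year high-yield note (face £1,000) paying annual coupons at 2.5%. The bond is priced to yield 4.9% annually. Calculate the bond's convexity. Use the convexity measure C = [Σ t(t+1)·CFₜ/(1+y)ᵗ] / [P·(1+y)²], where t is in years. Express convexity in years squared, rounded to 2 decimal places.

34.95

With y = 0.049:
  t   CF        PV=CF/(1+0.049)^t    t·PV        t(t+1)·PV
  1        25.00        23.8322        23.8322          47.6644
  2        25.00        22.7190        45.4380         136.3139
  3        25.00        21.6578        64.9733         259.8931
  4        25.00        20.6461        82.5844         412.9220
  5        25.00        19.6817        98.4085         590.4509
  6     1,025.00       769.2561     4,615.5365      32,308.7553
  Σ                    877.7928     4,930.7728      33,755.9998
P = 877.7928.
Convexity = Σ t(t+1)·PV / [P·(1+y)²] = 33,755.9998 / (877.7928 × 1.100401) = 34.94684.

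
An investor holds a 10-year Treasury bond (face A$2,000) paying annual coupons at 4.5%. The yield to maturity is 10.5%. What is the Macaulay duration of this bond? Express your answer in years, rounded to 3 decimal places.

7.751 years

Periodic yield y = 0.105. Discount each cash flow and weight by its year:
  t   CF        PV=CF/(1+0.105)^t    t·PV
  1        90.00        81.4480        81.4480
  2        90.00        73.7086       147.4171
  3        90.00        66.7046       200.1137
  4        90.00        60.3661       241.4646
  5        90.00        54.6300       273.1499
  6        90.00        49.4389       296.6334
  7        90.00        44.7411       313.1876
  8        90.00        40.4897       323.9174
  9        90.00        36.6422       329.7802
  10    2,090.00       770.0581     7,700.5812
  Σ                  1,278.2273     9,907.6932
Price P = Σ PV = 1,278.2273.
Macaulay duration = Σ(t·PV) / P = 9,907.6932 / 1,278.2273 = 7.75112 years.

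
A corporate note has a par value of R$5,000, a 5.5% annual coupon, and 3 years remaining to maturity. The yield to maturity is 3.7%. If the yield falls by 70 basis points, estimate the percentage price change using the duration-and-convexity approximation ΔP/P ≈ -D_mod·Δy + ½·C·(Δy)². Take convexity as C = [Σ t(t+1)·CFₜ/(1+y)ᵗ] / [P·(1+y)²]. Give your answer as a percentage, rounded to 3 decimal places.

+1.950%

With y = 0.037:
  t   CF        PV=CF/(1+0.037)^t    t·PV        t(t+1)·PV
  1       275.00       265.1880       265.1880         530.3761
  2       275.00       255.7262       511.4523       1,534.3570
  3     5,275.00     4,730.2729    14,190.8186      56,763.2745
  Σ                  5,251.1871    14,967.4590      58,828.0077
P = 5,251.1871; D_Mac = 2.85030 yrs; D_mod = 2.74860 yrs; C = 10.41763.
Duration effect: -2.74860 × (-0.007) = +0.019240
Convexity effect: 0.5 × 10.41763 × (-0.007)² = +0.0002552
ΔP/P ≈ +0.019240 + 0.0002552 = +0.019495 = +1.9495%.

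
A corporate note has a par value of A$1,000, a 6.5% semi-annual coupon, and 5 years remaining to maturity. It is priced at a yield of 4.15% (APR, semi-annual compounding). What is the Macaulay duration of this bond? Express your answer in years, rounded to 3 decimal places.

Periodic yield y = 0.02075. Discount each cash flow and weight by its period:
  t   CF        PV=CF/(1+0.02075)^t    t·PV
  1        32.50        31.8393        31.8393
  2        32.50        31.1921        62.3842
  3        32.50        30.5580        91.6741
  4        32.50        29.9368       119.7473
  5        32.50        29.3283       146.6413
  6        32.50        28.7321       172.3925
  7        32.50        28.1480       197.0360
  8        32.50        27.5758       220.6065
  9        32.50        27.0152       243.1372
  10    1,032.50       840.8067     8,408.0672
  Σ                  1,105.1324     9,693.5256
Price P = Σ PV = 1,105.1324.
Macaulay duration = Σ(t·PV) / P = 9,693.5256 / 1,105.1324 = 8.77137 half-year periods.
In years: 8.77137 / 2 = 4.38569 years.

4.386 years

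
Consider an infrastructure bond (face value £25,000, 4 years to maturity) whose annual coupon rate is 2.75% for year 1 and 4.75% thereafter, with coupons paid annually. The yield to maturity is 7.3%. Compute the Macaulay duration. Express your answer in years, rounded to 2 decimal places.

Periodic yield y = 0.073. Discount each cash flow and weight by its year:
  t   CF        PV=CF/(1+0.073)^t    t·PV
  1       687.50       640.7269       640.7269
  2     1,187.50     1,031.4167     2,062.8335
  3     1,187.50       961.2458     2,883.7374
  4    26,187.50    19,755.8242    79,023.2967
  Σ                 22,389.2136    84,610.5945
Price P = Σ PV = 22,389.2136.
Macaulay duration = Σ(t·PV) / P = 84,610.5945 / 22,389.2136 = 3.77908 years.

3.78 years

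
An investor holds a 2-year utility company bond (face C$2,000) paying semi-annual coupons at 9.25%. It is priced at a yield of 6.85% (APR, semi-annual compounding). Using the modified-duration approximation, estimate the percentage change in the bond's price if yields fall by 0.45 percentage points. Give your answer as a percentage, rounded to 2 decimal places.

+0.82%

Periodic yield y = 0.03425. Modified duration first:
  t   CF        PV=CF/(1+0.03425)^t    t·PV
  1        92.50        89.4368        89.4368
  2        92.50        86.4750       172.9500
  3        92.50        83.6113       250.8340
  4     2,092.50     1,828.7879     7,315.1517
  Σ                  2,088.3111     7,828.3726
P = 2,088.3111; D_Mac = 3.74866 half-year periods = 1.87433 yrs; D_mod = 1.87433/(1+0.03425) = 1.81226 yrs.
ΔP/P ≈ -D_mod · Δy = -1.81226 × (-0.0045) = +0.008155 = +0.8155%.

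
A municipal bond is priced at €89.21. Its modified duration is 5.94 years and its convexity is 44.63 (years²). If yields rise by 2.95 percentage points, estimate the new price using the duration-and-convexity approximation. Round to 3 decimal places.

Duration effect: -D_mod·Δy = -5.94 × (+0.0295) = -0.175230
Convexity effect: ½·C·(Δy)² = 0.5 × 44.63 × (0.0295)² = +0.01941962875
ΔP/P ≈ -0.175230 + 0.01941962875 = -0.15581037125
New price ≈ 89.21 × (1 - 0.15581037125) = 75.3101567807875.

€75.310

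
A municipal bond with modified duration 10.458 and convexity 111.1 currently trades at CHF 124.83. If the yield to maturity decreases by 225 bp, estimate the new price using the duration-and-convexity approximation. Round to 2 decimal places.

Duration effect: -D_mod·Δy = -10.458 × (-0.0225) = +0.235305
Convexity effect: ½·C·(Δy)² = 0.5 × 111.1 × (-0.0225)² = +0.0281221875
ΔP/P ≈ +0.235305 + 0.0281221875 = +0.2634271875
New price ≈ 124.83 × (1 + 0.2634271875) = 157.713615815625.

CHF 157.71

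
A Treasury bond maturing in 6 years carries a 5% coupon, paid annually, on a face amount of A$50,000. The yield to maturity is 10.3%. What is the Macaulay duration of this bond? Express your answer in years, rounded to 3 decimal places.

5.221 years

Periodic yield y = 0.103. Discount each cash flow and weight by its year:
  t   CF        PV=CF/(1+0.103)^t    t·PV
  1     2,500.00     2,266.5458     2,266.5458
  2     2,500.00     2,054.8919     4,109.7838
  3     2,500.00     1,863.0026     5,589.0079
  4     2,500.00     1,689.0323     6,756.1293
  5     2,500.00     1,531.3076     7,656.5381
  6    52,500.00    29,154.5424   174,927.2542
  Σ                 38,559.3227   201,305.2592
Price P = Σ PV = 38,559.3227.
Macaulay duration = Σ(t·PV) / P = 201,305.2592 / 38,559.3227 = 5.22066 years.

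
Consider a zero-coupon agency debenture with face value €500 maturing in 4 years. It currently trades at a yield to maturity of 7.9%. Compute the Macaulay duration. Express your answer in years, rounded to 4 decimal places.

A zero-coupon bond has a single cash flow at maturity, so its Macaulay duration equals its maturity: 4 years.

4.0000 years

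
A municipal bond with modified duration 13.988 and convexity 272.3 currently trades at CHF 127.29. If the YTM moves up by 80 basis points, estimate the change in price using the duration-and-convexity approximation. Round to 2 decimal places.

-CHF 13.14

Duration effect: -D_mod·Δy = -13.988 × (+0.008) = -0.111904
Convexity effect: ½·C·(Δy)² = 0.5 × 272.3 × (0.008)² = +0.0087136
ΔP/P ≈ -0.111904 + 0.0087136 = -0.1031904
ΔP ≈ 127.29 × (-0.1031904) = -13.135106016.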